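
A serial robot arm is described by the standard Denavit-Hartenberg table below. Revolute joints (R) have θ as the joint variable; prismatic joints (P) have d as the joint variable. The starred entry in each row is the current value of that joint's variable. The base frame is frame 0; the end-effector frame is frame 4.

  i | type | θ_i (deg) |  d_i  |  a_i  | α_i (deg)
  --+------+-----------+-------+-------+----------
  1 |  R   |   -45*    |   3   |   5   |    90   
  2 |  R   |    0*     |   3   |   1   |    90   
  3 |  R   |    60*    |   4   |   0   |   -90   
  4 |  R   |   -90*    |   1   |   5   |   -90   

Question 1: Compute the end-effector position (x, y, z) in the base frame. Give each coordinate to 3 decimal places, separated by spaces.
1.155 -6.105 -6.000

after link 1: o_1 = (3.5355, -3.5355, 3.0000)
after link 2: o_2 = (2.1213, -6.3640, 3.0000)
after link 3: o_3 = (2.1213, -6.3640, -1.0000)
after link 4: o_4 = (1.1554, -6.1051, -6.0000)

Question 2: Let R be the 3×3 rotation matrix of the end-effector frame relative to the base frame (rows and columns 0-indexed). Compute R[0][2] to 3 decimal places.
-0.259

End-effector z-axis (col 2 of R) = (-0.2588,-0.9659,0.0000)
R[0][2] = -0.2588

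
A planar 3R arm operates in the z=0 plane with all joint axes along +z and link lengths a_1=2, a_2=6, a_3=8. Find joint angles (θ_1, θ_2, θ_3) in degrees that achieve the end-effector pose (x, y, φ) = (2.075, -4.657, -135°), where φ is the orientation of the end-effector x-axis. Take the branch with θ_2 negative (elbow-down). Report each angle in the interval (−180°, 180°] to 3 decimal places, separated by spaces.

wrist centre = target − a_3·(cos φ, sin φ) = (7.7319, 0.9999)
cos θ_2 = (60.7813−2²−6²)/(2·2·6) = 0.8659; θ_2 = -30.0159° (elbow-down)
β = atan2(0.9999,7.7319) = 7.3684°; ψ = atan2(-3.0014,7.1953) = -22.6429°
θ_1 = β − ψ = 30.0113°
θ_3 = φ − θ_1 − θ_2 = -134.9954° (wrapped to (-180°,180°])

30.011 -30.016 -134.995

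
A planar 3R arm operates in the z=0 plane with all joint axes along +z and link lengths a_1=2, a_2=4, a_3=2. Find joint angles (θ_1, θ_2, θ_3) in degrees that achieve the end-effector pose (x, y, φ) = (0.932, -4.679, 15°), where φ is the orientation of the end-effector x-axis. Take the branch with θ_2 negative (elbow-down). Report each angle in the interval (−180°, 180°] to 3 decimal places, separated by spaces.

-60.011 -59.980 134.992

wrist centre = target − a_3·(cos φ, sin φ) = (-0.9999, -5.1966)
cos θ_2 = (28.0048−2²−4²)/(2·2·4) = 0.5003; θ_2 = -59.9804° (elbow-down)
β = atan2(-5.1966,-0.9999) = -100.8908°; ψ = atan2(-3.4634,4.0012) = -40.8794°
θ_1 = β − ψ = -60.0115°
θ_3 = φ − θ_1 − θ_2 = 134.9918° (wrapped to (-180°,180°])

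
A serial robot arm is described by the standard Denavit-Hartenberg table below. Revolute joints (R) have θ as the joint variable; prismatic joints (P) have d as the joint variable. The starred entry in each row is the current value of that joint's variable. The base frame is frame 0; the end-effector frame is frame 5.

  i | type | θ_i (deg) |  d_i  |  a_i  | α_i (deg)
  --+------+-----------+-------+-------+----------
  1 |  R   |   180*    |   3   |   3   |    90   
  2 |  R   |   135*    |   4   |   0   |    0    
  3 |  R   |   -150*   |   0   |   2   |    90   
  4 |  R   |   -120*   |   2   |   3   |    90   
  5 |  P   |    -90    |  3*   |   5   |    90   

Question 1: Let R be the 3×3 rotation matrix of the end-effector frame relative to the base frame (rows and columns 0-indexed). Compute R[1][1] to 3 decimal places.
End-effector y-axis (col 1 of R) = (0.8365,0.5000,0.2241)
R[1][1] = 0.5000

0.500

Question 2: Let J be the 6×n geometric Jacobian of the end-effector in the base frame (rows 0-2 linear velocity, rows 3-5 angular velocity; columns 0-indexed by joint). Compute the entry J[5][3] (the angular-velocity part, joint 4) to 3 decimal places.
-0.966

axis z_3 = (0.2588,0.0000,-0.9659); lever o_n−o_3 = (3.1820,-1.0981,3.9584)
cross product → J_v[:, 3] = (-1.0607,-4.0981,-0.2842)
J_ω[:, 3] = z_3
entry J[5][3] = -0.9659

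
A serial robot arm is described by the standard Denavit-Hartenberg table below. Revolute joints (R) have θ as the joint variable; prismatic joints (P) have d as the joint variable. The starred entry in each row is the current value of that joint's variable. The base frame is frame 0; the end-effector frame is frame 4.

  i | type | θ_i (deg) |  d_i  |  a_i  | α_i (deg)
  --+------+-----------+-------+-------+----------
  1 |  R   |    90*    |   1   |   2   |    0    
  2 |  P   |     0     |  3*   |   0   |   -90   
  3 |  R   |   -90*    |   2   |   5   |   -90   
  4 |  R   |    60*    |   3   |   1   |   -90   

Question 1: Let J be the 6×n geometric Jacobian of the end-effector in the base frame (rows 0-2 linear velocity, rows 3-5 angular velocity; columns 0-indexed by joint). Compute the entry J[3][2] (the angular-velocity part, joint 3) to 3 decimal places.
axis z_2 = (-1.0000,0.0000,0.0000); lever o_n−o_2 = (-1.1340,3.0000,5.5000)
cross product → J_v[:, 2] = (0.0000,5.5000,-3.0000)
J_ω[:, 2] = z_2
entry J[3][2] = -1.0000

-1.000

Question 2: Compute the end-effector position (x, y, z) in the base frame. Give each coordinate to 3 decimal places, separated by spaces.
after link 1: o_1 = (0.0000, 2.0000, 1.0000)
after link 2: o_2 = (0.0000, 2.0000, 4.0000)
after link 3: o_3 = (-2.0000, 2.0000, 9.0000)
after link 4: o_4 = (-1.1340, 5.0000, 9.5000)

-1.134 5.000 9.500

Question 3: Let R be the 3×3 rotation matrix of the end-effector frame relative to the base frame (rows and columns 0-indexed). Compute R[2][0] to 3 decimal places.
0.500

End-effector x-axis (col 0 of R) = (0.8660,0.0000,0.5000)
R[2][0] = 0.5000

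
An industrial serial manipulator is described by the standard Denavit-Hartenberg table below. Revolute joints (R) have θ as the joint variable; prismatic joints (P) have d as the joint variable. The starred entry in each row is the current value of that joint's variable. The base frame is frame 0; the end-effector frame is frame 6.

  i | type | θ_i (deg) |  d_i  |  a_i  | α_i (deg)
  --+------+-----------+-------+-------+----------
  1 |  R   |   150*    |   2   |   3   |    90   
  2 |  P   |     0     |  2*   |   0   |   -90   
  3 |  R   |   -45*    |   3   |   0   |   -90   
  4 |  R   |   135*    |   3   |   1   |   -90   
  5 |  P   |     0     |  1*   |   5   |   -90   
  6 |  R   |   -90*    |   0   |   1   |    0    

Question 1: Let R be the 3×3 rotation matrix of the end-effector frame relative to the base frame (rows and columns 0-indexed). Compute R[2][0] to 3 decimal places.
End-effector x-axis (col 0 of R) = (0.1830,-0.6830,0.7071)
R[2][0] = 0.7071

0.707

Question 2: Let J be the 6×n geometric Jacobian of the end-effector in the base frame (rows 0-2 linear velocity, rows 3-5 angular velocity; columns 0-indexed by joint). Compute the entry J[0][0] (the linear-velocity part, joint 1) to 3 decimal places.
axis z_0 = ẑ; lever o_n−o_0 = (-3.0318,-3.0085,2.1716)
cross product → J_v[:, 0] = (3.0085,-3.0318,0.0000)
J_ω[:, 0] = z_0
entry J[0][0] = 3.0085

3.009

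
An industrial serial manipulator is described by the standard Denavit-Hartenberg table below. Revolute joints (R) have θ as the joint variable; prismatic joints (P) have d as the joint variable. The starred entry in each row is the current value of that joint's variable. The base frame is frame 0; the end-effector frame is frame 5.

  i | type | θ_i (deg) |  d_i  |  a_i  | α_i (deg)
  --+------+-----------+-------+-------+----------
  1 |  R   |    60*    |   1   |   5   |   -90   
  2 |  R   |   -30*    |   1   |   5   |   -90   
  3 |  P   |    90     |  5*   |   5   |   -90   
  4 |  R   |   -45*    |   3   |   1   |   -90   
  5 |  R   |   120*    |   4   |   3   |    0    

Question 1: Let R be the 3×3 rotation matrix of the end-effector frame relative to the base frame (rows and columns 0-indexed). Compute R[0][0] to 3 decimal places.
End-effector x-axis (col 0 of R) = (-0.0196,0.6732,0.7392)
R[0][0] = -0.0196

-0.020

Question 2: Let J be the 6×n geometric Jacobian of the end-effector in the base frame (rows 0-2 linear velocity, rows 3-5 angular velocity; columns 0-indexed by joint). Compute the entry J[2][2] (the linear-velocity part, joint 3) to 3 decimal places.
-0.866

prismatic axis z_2 = (0.2500,0.4330,-0.8660)
J_v[:, 2] = z_2; J_ω[:, 2] = (0,0,0)
entry J[2][2] = -0.8660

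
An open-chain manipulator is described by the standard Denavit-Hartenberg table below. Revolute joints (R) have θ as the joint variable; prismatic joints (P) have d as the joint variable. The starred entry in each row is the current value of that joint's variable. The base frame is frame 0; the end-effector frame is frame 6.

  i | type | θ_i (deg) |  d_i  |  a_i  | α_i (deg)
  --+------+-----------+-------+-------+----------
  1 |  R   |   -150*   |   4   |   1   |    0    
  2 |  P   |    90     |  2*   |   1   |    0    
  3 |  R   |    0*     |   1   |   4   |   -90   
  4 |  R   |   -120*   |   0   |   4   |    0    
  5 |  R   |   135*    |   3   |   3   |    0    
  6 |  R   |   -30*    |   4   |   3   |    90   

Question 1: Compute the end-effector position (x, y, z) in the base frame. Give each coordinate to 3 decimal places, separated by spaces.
9.594 -4.617 10.464

after link 1: o_1 = (-0.8660, -0.5000, 4.0000)
after link 2: o_2 = (-0.3660, -1.3660, 6.0000)
after link 3: o_3 = (1.6340, -4.8301, 7.0000)
after link 4: o_4 = (0.6340, -3.0981, 10.4641)
after link 5: o_5 = (4.6809, -4.1076, 9.6876)
after link 6: o_6 = (9.5939, -4.6172, 10.4641)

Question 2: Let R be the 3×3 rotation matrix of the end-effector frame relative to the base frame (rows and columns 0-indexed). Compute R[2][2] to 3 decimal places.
0.966

End-effector z-axis (col 2 of R) = (-0.1294,0.2241,0.9659)
R[2][2] = 0.9659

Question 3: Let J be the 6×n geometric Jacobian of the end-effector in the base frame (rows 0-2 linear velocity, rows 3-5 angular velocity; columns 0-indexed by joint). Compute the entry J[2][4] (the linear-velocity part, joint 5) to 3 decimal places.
-5.796

axis z_4 = (0.8660,0.5000,0.0000); lever o_n−o_4 = (8.9600,-1.5191,-0.0000)
cross product → J_v[:, 4] = (-0.0000,0.0000,-5.7956)
J_ω[:, 4] = z_4
entry J[2][4] = -5.7956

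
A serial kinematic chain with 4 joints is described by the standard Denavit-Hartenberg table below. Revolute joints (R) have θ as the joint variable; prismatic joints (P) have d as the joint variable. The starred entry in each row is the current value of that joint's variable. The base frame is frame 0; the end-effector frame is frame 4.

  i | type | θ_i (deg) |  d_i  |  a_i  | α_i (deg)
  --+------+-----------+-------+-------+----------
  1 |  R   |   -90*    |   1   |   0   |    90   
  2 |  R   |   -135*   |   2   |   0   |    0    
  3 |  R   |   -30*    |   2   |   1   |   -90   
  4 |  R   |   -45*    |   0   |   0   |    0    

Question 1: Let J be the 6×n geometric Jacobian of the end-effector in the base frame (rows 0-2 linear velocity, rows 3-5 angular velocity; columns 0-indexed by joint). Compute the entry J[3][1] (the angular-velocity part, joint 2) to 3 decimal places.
-1.000

axis z_1 = (-1.0000,-0.0000,0.0000); lever o_n−o_1 = (-4.0000,0.9659,-0.2588)
cross product → J_v[:, 1] = (-0.0000,-0.2588,-0.9659)
J_ω[:, 1] = z_1
entry J[3][1] = -1.0000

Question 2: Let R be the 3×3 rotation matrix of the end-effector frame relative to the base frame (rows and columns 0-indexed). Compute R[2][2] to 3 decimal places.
-0.966

End-effector z-axis (col 2 of R) = (-0.0000,-0.2588,-0.9659)
R[2][2] = -0.9659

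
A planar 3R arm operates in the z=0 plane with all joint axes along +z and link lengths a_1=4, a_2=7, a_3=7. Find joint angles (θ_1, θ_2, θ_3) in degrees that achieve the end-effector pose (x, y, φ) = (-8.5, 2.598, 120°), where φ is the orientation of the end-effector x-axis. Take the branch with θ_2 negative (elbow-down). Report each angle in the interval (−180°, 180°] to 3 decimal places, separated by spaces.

wrist centre = target − a_3·(cos φ, sin φ) = (-5.0000, -3.4642)
cos θ_2 = (37.0005−4²−7²)/(2·4·7) = -0.5000; θ_2 = -119.9994° (elbow-down)
β = atan2(-3.4642,-5.0000) = -145.2844°; ψ = atan2(-6.0622,0.5001) = -85.2844°
θ_1 = β − ψ = -60.0000°
θ_3 = φ − θ_1 − θ_2 = -60.0006° (wrapped to (-180°,180°])

-60.000 -119.999 -60.001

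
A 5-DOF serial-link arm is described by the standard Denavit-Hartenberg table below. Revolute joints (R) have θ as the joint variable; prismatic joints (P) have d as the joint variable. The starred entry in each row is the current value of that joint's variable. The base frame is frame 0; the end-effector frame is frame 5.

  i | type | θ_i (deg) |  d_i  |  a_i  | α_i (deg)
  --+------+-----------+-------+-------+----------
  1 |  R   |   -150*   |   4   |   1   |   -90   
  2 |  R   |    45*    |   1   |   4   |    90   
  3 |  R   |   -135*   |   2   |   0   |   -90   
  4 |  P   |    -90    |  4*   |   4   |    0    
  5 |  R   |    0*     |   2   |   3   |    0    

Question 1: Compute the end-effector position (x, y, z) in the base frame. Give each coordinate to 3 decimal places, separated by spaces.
after link 1: o_1 = (-0.8660, -0.5000, 4.0000)
after link 2: o_2 = (-2.8155, -2.7802, 1.1716)
after link 3: o_3 = (-4.0403, -3.4873, 2.5858)
after link 4: o_4 = (-9.6360, -3.4521, 3.4142)
after link 5: o_5 = (-13.0463, -3.7880, 4.5355)

-13.046 -3.788 4.536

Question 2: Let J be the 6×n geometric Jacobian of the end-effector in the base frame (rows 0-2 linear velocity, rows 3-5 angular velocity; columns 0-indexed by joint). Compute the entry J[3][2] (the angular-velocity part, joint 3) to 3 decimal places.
-0.612

axis z_2 = (-0.6124,-0.3536,0.7071); lever o_n−o_2 = (-10.2307,-1.0077,3.3640)
cross product → J_v[:, 2] = (-0.4768,-5.1742,-3.0000)
J_ω[:, 2] = z_2
entry J[3][2] = -0.6124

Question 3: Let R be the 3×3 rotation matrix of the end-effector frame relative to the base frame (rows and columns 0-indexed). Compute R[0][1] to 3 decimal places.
End-effector y-axis (col 1 of R) = (0.0795,0.8624,0.5000)
R[0][1] = 0.0795

0.079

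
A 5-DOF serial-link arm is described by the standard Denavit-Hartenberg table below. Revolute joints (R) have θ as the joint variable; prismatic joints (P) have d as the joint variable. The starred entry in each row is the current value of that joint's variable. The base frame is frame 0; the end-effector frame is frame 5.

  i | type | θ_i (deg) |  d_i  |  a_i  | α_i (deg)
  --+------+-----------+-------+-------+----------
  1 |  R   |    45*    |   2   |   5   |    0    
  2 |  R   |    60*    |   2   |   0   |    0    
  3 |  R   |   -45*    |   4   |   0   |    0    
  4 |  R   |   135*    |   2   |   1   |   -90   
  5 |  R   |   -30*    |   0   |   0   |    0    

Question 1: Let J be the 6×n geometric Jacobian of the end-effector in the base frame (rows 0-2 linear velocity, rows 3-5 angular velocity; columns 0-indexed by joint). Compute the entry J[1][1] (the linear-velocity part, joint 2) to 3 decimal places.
-0.966

axis z_1 = (0.0000,0.0000,1.0000); lever o_n−o_1 = (-0.9659,-0.2588,8.0000)
cross product → J_v[:, 1] = (0.2588,-0.9659,0.0000)
J_ω[:, 1] = z_1
entry J[1][1] = -0.9659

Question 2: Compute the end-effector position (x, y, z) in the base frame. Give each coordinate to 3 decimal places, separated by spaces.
2.570 3.277 10.000

after link 1: o_1 = (3.5355, 3.5355, 2.0000)
after link 2: o_2 = (3.5355, 3.5355, 4.0000)
after link 3: o_3 = (3.5355, 3.5355, 8.0000)
after link 4: o_4 = (2.5696, 3.2767, 10.0000)
after link 5: o_5 = (2.5696, 3.2767, 10.0000)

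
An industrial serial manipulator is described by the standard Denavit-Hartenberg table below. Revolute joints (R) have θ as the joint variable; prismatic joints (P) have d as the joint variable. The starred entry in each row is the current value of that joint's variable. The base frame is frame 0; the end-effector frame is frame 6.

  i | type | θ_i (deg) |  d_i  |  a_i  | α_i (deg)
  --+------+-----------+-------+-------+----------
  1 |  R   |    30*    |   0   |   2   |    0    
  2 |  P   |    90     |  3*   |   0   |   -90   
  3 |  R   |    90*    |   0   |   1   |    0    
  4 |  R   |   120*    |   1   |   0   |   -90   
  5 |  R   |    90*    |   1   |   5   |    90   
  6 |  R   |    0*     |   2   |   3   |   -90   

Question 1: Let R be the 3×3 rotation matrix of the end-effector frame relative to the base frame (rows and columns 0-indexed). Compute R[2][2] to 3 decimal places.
0.866

End-effector z-axis (col 2 of R) = (-0.2500,0.4330,0.8660)
R[2][2] = 0.8660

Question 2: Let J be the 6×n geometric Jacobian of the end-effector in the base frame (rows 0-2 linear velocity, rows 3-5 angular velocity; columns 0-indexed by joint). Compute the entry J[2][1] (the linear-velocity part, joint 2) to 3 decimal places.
prismatic axis z_1 = (0.0000,0.0000,1.0000)
J_v[:, 1] = z_1; J_ω[:, 1] = (0,0,0)
entry J[2][1] = 1.0000

1.000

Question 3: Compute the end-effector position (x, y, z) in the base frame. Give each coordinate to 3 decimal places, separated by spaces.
8.410 3.433 3.866

after link 1: o_1 = (1.7321, 1.0000, 0.0000)
after link 2: o_2 = (1.7321, 1.0000, 3.0000)
after link 3: o_3 = (1.7321, 1.0000, 2.0000)
after link 4: o_4 = (0.8660, 0.5000, 2.0000)
after link 5: o_5 = (4.9462, 3.4330, 2.8660)
after link 6: o_6 = (8.4103, 3.4330, 3.8660)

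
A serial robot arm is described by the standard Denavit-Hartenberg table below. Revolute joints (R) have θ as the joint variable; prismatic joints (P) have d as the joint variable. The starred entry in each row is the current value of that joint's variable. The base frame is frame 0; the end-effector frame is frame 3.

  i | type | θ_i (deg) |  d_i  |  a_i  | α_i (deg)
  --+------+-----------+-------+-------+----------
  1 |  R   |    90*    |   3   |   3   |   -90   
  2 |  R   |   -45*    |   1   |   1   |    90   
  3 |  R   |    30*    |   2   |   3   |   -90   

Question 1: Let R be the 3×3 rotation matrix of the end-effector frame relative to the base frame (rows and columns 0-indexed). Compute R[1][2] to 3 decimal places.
-0.354

End-effector z-axis (col 2 of R) = (-0.8660,-0.3536,-0.3536)
R[1][2] = -0.3536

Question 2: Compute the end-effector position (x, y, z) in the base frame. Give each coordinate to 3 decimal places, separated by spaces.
-2.500 4.130 6.958

after link 1: o_1 = (0.0000, 3.0000, 3.0000)
after link 2: o_2 = (-1.0000, 3.7071, 3.7071)
after link 3: o_3 = (-2.5000, 4.1300, 6.9584)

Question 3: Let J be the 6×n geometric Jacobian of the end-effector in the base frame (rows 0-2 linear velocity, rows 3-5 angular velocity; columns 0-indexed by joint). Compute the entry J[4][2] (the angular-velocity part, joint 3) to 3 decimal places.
axis z_2 = (-0.0000,-0.7071,0.7071); lever o_n−o_2 = (-1.5000,0.4229,3.2513)
cross product → J_v[:, 2] = (-2.5981,-1.0607,-1.0607)
J_ω[:, 2] = z_2
entry J[4][2] = -0.7071

-0.707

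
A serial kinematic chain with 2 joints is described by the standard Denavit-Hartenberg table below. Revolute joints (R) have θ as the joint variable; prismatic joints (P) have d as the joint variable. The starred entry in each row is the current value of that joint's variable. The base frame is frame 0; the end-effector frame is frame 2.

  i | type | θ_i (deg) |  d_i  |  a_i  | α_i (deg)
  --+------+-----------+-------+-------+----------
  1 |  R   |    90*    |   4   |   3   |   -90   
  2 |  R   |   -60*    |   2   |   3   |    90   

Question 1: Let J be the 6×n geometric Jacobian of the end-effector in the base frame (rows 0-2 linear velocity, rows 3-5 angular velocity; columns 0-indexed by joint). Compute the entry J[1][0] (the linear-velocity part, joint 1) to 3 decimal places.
axis z_0 = ẑ; lever o_n−o_0 = (-2.0000,4.5000,6.5981)
cross product → J_v[:, 0] = (-4.5000,-2.0000,0.0000)
J_ω[:, 0] = z_0
entry J[1][0] = -2.0000

-2.000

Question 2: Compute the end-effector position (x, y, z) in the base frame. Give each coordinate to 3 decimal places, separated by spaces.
-2.000 4.500 6.598

after link 1: o_1 = (0.0000, 3.0000, 4.0000)
after link 2: o_2 = (-2.0000, 4.5000, 6.5981)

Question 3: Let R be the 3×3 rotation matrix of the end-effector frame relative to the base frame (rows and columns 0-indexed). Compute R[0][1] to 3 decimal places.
End-effector y-axis (col 1 of R) = (-1.0000,0.0000,0.0000)
R[0][1] = -1.0000

-1.000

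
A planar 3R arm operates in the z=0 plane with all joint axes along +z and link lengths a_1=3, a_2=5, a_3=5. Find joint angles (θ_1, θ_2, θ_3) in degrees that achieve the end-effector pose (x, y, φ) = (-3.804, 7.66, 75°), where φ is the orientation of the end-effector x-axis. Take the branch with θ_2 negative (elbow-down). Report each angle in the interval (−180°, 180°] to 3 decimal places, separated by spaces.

wrist centre = target − a_3·(cos φ, sin φ) = (-5.0981, 2.8304)
cos θ_2 = (34.0016−3²−5²)/(2·3·5) = 0.0001; θ_2 = -89.9970° (elbow-down)
β = atan2(2.8304,-5.0981) = 150.9618°; ψ = atan2(-5.0000,3.0003) = -59.0340°
θ_1 = β − ψ = 209.9958°
θ_3 = φ − θ_1 − θ_2 = -44.9988° (wrapped to (-180°,180°])

-150.004 -89.997 -44.999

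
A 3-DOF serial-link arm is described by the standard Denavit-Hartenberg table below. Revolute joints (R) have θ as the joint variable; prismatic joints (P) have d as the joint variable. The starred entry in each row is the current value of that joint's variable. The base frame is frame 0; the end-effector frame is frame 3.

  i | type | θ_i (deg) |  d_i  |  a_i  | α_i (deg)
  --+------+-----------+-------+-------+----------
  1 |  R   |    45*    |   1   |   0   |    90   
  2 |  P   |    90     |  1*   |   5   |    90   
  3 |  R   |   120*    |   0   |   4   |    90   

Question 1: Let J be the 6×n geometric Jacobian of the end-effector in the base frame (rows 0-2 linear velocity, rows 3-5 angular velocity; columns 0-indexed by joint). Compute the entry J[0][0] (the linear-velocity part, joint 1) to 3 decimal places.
axis z_0 = ẑ; lever o_n−o_0 = (3.1566,-3.1566,4.0000)
cross product → J_v[:, 0] = (3.1566,3.1566,-0.0000)
J_ω[:, 0] = z_0
entry J[0][0] = 3.1566

3.157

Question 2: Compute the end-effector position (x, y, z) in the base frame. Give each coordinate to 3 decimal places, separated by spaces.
after link 1: o_1 = (0.0000, 0.0000, 1.0000)
after link 2: o_2 = (0.7071, -0.7071, 6.0000)
after link 3: o_3 = (3.1566, -3.1566, 4.0000)

3.157 -3.157 4.000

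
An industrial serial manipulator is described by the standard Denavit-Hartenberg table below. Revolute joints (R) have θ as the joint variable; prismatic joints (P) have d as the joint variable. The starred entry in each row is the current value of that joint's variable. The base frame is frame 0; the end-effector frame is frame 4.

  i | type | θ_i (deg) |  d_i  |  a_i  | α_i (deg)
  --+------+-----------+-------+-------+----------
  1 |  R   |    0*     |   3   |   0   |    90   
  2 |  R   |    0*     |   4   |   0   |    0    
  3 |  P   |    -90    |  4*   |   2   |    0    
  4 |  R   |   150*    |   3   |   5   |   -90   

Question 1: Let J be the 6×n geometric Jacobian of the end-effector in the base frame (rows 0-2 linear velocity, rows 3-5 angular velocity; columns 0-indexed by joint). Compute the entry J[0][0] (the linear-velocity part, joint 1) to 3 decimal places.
11.000

axis z_0 = ẑ; lever o_n−o_0 = (2.5000,-11.0000,5.3301)
cross product → J_v[:, 0] = (11.0000,2.5000,-0.0000)
J_ω[:, 0] = z_0
entry J[0][0] = 11.0000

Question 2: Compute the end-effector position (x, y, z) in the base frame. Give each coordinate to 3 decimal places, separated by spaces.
2.500 -11.000 5.330

after link 1: o_1 = (0.0000, 0.0000, 3.0000)
after link 2: o_2 = (0.0000, -4.0000, 3.0000)
after link 3: o_3 = (0.0000, -8.0000, 1.0000)
after link 4: o_4 = (2.5000, -11.0000, 5.3301)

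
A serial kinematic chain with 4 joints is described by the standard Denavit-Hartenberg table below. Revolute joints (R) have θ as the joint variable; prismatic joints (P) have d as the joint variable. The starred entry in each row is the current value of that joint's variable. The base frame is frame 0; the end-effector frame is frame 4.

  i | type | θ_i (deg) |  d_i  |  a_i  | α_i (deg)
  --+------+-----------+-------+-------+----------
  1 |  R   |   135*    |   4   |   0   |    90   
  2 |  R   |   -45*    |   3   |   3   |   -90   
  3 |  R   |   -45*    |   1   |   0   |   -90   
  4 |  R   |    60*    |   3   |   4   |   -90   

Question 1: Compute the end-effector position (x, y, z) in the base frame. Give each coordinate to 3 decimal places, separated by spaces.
after link 1: o_1 = (0.0000, 0.0000, 4.0000)
after link 2: o_2 = (0.6213, 3.6213, 1.8787)
after link 3: o_3 = (0.1213, 4.1213, 2.5858)
after link 4: o_4 = (-0.4144, 3.6570, -2.3637)

-0.414 3.657 -2.364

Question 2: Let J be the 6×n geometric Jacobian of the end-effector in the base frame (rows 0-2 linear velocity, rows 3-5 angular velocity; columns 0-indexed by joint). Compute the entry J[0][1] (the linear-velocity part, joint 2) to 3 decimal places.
-4.500

axis z_1 = (0.7071,0.7071,0.0000); lever o_n−o_1 = (-0.4144,3.6570,-6.3637)
cross product → J_v[:, 1] = (-4.4998,4.4998,2.8789)
J_ω[:, 1] = z_1
entry J[0][1] = -4.4998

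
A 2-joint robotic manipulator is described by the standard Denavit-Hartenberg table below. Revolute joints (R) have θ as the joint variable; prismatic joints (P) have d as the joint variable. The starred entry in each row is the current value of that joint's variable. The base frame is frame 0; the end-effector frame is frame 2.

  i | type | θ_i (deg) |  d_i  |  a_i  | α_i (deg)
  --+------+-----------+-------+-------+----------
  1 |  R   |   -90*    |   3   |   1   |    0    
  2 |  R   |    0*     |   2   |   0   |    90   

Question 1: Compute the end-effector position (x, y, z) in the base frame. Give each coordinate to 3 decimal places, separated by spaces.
after link 1: o_1 = (0.0000, -1.0000, 3.0000)
after link 2: o_2 = (0.0000, -1.0000, 5.0000)

0.000 -1.000 5.000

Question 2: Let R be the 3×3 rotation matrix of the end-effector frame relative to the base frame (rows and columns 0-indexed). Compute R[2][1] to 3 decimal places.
1.000

End-effector y-axis (col 1 of R) = (0.0000,0.0000,1.0000)
R[2][1] = 1.0000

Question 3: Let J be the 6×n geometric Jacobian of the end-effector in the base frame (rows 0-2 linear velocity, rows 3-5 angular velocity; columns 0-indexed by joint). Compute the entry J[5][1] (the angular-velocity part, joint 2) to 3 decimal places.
axis z_1 = (0.0000,0.0000,1.0000); lever o_n−o_1 = (0.0000,0.0000,2.0000)
cross product → J_v[:, 1] = (0.0000,0.0000,0.0000)
J_ω[:, 1] = z_1
entry J[5][1] = 1.0000

1.000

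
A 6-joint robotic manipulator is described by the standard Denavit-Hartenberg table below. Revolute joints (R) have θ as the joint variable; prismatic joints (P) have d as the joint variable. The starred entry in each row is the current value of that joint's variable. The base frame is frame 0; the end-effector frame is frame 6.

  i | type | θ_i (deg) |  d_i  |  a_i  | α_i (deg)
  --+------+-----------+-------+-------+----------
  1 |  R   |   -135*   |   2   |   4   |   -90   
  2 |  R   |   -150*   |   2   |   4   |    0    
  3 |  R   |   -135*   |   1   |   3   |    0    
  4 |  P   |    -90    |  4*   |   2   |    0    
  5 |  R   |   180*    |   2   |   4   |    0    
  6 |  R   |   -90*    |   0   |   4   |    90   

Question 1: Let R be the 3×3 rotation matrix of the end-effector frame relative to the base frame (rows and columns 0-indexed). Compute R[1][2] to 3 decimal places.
-0.683

End-effector z-axis (col 2 of R) = (-0.6830,-0.6830,0.2588)
R[1][2] = -0.6830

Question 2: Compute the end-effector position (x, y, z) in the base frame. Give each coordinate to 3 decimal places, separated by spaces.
after link 1: o_1 = (-2.8284, -2.8284, 2.0000)
after link 2: o_2 = (1.0353, -1.7932, 4.0000)
after link 3: o_3 = (1.1933, -3.0493, 1.1022)
after link 4: o_4 = (2.6557, -7.2437, 1.6199)
after link 5: o_5 = (6.8020, -5.9259, 0.5846)
after link 6: o_6 = (6.0700, -6.6580, -3.2791)

6.070 -6.658 -3.279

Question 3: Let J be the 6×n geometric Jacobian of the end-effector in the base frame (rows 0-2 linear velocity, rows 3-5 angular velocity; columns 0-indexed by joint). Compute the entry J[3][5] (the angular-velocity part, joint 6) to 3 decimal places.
0.707

axis z_5 = (0.7071,-0.7071,0.0000); lever o_n−o_5 = (-0.7321,-0.7321,-3.8637)
cross product → J_v[:, 5] = (2.7321,2.7321,-1.0353)
J_ω[:, 5] = z_5
entry J[3][5] = 0.7071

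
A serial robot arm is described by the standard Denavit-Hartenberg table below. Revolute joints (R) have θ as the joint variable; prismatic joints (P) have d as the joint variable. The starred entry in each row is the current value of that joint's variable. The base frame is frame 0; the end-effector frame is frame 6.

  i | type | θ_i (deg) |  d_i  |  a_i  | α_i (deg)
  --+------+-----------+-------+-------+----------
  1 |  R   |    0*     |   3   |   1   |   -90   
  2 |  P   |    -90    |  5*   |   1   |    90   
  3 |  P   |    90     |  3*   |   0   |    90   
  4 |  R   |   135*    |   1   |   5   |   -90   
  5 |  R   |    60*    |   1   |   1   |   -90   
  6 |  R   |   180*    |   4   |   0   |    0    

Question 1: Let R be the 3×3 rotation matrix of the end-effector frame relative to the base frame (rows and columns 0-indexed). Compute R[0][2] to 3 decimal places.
0.612

End-effector z-axis (col 2 of R) = (0.6124,0.6124,-0.5000)
R[0][2] = 0.6124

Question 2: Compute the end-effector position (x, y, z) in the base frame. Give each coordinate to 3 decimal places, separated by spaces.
-2.732 2.853 2.134

after link 1: o_1 = (1.0000, 0.0000, 3.0000)
after link 2: o_2 = (1.0000, 5.0000, 4.0000)
after link 3: o_3 = (-2.0000, 5.0000, 4.0000)
after link 4: o_4 = (-5.5355, 1.4645, 5.0000)
after link 5: o_5 = (-5.1820, 0.4038, 4.1340)
after link 6: o_6 = (-2.7325, 2.8533, 2.1340)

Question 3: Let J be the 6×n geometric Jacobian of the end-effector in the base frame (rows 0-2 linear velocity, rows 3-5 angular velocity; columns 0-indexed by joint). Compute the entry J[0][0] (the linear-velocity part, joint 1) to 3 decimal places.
axis z_0 = ẑ; lever o_n−o_0 = (-2.7325,2.8533,2.1340)
cross product → J_v[:, 0] = (-2.8533,-2.7325,0.0000)
J_ω[:, 0] = z_0
entry J[0][0] = -2.8533

-2.853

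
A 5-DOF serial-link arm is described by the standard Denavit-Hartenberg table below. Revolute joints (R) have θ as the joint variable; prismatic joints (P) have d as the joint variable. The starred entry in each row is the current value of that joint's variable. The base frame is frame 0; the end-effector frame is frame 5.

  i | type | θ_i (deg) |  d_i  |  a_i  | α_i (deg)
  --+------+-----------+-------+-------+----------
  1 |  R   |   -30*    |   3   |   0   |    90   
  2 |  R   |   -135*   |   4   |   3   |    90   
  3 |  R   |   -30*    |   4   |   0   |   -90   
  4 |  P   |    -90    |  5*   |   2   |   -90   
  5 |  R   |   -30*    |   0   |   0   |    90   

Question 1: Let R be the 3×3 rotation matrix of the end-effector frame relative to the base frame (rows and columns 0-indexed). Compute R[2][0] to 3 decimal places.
End-effector x-axis (col 0 of R) = (-0.8999,0.0196,0.4356)
R[2][0] = 0.4356

0.436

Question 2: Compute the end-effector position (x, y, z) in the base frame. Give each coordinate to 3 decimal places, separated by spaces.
after link 1: o_1 = (0.0000, 0.0000, 3.0000)
after link 2: o_2 = (-3.8371, -2.4034, 0.8787)
after link 3: o_3 = (-6.2866, -0.9892, 3.7071)
after link 4: o_4 = (-11.2073, -3.1482, 3.3536)
after link 5: o_5 = (-11.2073, -3.1482, 3.3536)

-11.207 -3.148 3.354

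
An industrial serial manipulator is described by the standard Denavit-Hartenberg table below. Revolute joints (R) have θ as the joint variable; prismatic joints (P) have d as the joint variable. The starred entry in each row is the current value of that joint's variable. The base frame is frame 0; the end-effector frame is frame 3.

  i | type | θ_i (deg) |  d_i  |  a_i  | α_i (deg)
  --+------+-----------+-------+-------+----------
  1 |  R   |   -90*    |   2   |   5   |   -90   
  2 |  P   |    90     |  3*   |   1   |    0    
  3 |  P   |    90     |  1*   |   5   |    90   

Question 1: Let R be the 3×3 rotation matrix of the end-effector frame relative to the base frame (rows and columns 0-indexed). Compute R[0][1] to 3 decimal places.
End-effector y-axis (col 1 of R) = (1.0000,0.0000,0.0000)
R[0][1] = 1.0000

1.000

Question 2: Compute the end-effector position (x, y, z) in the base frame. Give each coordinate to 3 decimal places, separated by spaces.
after link 1: o_1 = (0.0000, -5.0000, 2.0000)
after link 2: o_2 = (3.0000, -5.0000, 1.0000)
after link 3: o_3 = (4.0000, 0.0000, 1.0000)

4.000 0.000 1.000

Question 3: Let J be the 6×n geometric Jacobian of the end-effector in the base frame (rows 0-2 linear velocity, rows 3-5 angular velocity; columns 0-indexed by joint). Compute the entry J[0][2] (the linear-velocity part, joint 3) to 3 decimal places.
prismatic axis z_2 = (1.0000,0.0000,0.0000)
J_v[:, 2] = z_2; J_ω[:, 2] = (0,0,0)
entry J[0][2] = 1.0000

1.000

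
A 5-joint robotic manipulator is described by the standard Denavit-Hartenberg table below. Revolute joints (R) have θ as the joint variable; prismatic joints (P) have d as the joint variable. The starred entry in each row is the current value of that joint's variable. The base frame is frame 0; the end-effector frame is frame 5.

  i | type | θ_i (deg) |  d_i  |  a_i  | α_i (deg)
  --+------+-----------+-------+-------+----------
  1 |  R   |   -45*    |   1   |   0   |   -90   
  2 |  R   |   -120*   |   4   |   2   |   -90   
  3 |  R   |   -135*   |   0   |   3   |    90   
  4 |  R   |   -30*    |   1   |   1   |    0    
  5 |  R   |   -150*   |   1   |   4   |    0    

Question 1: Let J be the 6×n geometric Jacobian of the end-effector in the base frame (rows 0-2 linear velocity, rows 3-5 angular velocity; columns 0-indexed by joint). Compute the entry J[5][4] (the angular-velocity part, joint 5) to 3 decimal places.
-0.612

axis z_4 = (-0.2500,-0.7500,-0.6124); lever o_n−o_4 = (-3.2500,-1.7500,1.8371)
cross product → J_v[:, 4] = (-2.4495,2.4495,-2.0000)
J_ω[:, 4] = z_4
entry J[5][4] = -0.6124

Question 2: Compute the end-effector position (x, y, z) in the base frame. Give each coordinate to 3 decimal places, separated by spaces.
1.215 2.308 1.339

after link 1: o_1 = (0.0000, 0.0000, 1.0000)
after link 2: o_2 = (2.1213, 3.5355, 2.7321)
after link 3: o_3 = (4.3713, 4.2855, 0.8949)
after link 4: o_4 = (4.4647, 4.0582, -0.4978)
after link 5: o_5 = (1.2147, 2.3082, 1.3393)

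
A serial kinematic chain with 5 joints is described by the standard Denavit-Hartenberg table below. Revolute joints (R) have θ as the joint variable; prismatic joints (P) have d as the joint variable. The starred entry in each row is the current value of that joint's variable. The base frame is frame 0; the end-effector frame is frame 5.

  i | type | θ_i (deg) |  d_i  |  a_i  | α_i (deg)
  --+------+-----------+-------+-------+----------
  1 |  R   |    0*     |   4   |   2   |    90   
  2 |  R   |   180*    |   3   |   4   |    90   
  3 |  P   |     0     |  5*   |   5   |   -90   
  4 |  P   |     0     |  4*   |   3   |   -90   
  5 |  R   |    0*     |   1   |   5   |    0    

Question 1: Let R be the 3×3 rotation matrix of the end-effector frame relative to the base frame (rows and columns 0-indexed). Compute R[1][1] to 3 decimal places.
1.000

End-effector y-axis (col 1 of R) = (-0.0000,1.0000,-0.0000)
R[1][1] = 1.0000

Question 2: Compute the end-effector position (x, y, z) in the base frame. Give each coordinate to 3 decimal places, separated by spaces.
after link 1: o_1 = (2.0000, 0.0000, 4.0000)
after link 2: o_2 = (-2.0000, -3.0000, 4.0000)
after link 3: o_3 = (-7.0000, -3.0000, 9.0000)
after link 4: o_4 = (-10.0000, -7.0000, 9.0000)
after link 5: o_5 = (-15.0000, -7.0000, 8.0000)

-15.000 -7.000 8.000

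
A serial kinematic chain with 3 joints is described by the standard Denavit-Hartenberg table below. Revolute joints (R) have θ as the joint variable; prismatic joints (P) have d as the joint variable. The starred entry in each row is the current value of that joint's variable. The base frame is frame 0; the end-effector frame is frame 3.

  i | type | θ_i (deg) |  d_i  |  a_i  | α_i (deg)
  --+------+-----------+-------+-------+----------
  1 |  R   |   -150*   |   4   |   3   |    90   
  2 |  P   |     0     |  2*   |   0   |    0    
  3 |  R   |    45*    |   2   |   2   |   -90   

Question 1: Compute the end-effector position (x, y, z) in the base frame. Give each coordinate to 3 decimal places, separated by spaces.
after link 1: o_1 = (-2.5981, -1.5000, 4.0000)
after link 2: o_2 = (-3.5981, 0.2321, 4.0000)
after link 3: o_3 = (-5.8228, 1.2570, 5.4142)

-5.823 1.257 5.414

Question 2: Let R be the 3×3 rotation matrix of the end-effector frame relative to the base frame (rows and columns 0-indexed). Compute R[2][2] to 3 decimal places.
End-effector z-axis (col 2 of R) = (0.6124,0.3536,0.7071)
R[2][2] = 0.7071

0.707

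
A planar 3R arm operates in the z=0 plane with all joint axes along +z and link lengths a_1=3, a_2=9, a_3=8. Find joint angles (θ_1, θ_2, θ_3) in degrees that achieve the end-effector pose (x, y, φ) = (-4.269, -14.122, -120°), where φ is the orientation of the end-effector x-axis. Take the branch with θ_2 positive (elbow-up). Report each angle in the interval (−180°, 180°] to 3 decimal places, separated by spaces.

wrist centre = target − a_3·(cos φ, sin φ) = (-0.2690, -7.1938)
cos θ_2 = (51.8231−3²−9²)/(2·3·9) = -0.7070; θ_2 = 134.9897° (elbow-up)
β = atan2(-7.1938,-0.2690) = -92.1415°; ψ = atan2(6.3651,-3.3628) = 117.8485°
θ_1 = β − ψ = -209.9900°
θ_3 = φ − θ_1 − θ_2 = -44.9998° (wrapped to (-180°,180°])

150.010 134.990 -45.000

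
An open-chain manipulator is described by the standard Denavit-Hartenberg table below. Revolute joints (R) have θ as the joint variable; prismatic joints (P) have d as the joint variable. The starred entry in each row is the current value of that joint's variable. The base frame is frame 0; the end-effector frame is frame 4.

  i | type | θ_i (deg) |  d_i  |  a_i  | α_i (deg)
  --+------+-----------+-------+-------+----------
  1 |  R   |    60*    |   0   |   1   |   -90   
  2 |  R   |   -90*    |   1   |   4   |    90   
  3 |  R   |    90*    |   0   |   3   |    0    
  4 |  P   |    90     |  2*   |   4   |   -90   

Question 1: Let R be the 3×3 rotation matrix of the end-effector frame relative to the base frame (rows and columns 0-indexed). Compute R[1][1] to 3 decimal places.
0.866

End-effector y-axis (col 1 of R) = (0.5000,0.8660,-0.0000)
R[1][1] = 0.8660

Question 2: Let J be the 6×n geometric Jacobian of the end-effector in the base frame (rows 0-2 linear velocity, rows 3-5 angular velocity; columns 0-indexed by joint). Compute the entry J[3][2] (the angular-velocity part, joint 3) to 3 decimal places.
-0.500

axis z_2 = (-0.5000,-0.8660,0.0000); lever o_n−o_2 = (-3.5981,-0.2321,-4.0000)
cross product → J_v[:, 2] = (3.4641,-2.0000,-3.0000)
J_ω[:, 2] = z_2
entry J[3][2] = -0.5000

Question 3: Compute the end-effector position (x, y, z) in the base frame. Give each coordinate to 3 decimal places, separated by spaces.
after link 1: o_1 = (0.5000, 0.8660, 0.0000)
after link 2: o_2 = (-0.3660, 1.3660, 4.0000)
after link 3: o_3 = (-2.9641, 2.8660, 4.0000)
after link 4: o_4 = (-3.9641, 1.1340, 0.0000)

-3.964 1.134 0.000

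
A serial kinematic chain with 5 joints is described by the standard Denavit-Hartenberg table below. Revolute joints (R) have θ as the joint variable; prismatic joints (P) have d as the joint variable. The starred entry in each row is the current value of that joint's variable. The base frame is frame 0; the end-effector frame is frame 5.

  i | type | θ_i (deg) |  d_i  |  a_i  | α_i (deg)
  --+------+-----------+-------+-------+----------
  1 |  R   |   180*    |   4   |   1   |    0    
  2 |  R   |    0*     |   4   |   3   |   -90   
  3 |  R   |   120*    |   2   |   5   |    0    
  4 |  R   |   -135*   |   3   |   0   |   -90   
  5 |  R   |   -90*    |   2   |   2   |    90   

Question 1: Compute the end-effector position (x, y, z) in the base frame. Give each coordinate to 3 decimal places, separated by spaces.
-2.018 -7.000 1.738

after link 1: o_1 = (-1.0000, 0.0000, 4.0000)
after link 2: o_2 = (-4.0000, 0.0000, 8.0000)
after link 3: o_3 = (-1.5000, -2.0000, 3.6699)
after link 4: o_4 = (-1.5000, -5.0000, 3.6699)
after link 5: o_5 = (-2.0176, -7.0000, 1.7380)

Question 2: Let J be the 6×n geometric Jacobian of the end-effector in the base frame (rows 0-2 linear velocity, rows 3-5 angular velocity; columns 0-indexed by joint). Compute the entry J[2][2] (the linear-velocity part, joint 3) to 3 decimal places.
1.982

axis z_2 = (-0.0000,-1.0000,0.0000); lever o_n−o_2 = (1.9824,-7.0000,-6.2620)
cross product → J_v[:, 2] = (6.2620,-0.0000,1.9824)
J_ω[:, 2] = z_2
entry J[2][2] = 1.9824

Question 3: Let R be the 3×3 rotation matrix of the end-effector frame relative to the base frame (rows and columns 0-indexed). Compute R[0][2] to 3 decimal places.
End-effector z-axis (col 2 of R) = (0.9659,-0.0000,-0.2588)
R[0][2] = 0.9659

0.966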